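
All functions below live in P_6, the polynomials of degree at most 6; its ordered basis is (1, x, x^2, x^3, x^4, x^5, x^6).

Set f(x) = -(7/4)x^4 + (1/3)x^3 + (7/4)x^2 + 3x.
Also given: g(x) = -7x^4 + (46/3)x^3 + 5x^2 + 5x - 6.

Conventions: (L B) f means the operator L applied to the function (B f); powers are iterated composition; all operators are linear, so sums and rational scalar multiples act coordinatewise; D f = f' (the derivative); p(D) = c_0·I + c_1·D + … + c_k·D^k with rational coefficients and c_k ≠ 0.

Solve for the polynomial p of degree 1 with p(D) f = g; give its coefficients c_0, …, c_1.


p(D) = 4·I − 2·D, i.e. c_0 = 4, c_1 = -2

D^0 f = -(7/4)x^4 + (1/3)x^3 + (7/4)x^2 + 3x
D^1 f = -7x^3 + x^2 + (7/2)x + 3
matching coefficients of g against c_0 f + c_1 Df + … from the top degree down determines the c_i
solution: c_0 = 4, c_1 = -2


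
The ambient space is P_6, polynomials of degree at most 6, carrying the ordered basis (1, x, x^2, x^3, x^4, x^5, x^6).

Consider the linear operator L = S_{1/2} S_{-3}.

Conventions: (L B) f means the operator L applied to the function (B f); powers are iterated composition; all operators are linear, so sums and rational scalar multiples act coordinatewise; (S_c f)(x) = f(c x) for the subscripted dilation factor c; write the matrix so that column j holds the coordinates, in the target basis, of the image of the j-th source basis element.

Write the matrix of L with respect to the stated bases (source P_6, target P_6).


the matrix is [[1, 0, 0, 0, 0, 0, 0]; [0, -3/2, 0, 0, 0, 0, 0]; [0, 0, 9/4, 0, 0, 0, 0]; [0, 0, 0, -27/8, 0, 0, 0]; [0, 0, 0, 0, 81/16, 0, 0]; [0, 0, 0, 0, 0, -243/32, 0]; [0, 0, 0, 0, 0, 0, 729/64]] (rows listed top to bottom)

image of 1: 1
image of x: -(3/2)x
image of x^2: (9/4)x^2
image of x^3: -(27/8)x^3
image of x^4: (81/16)x^4
image of x^5: -(243/32)x^5
image of x^6: (729/64)x^6
each image's coordinates form column j of the matrix


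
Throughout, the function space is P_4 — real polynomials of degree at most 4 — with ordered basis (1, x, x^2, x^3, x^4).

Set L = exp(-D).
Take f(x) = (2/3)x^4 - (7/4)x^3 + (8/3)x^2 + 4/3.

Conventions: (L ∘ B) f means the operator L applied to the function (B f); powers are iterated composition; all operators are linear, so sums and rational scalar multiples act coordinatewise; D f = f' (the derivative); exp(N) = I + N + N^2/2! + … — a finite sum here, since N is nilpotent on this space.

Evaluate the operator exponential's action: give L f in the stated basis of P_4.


the image equals g(x) = (2/3)x^4 - (53/12)x^3 + (143/12)x^2 - (53/4)x + 77/12

order-1 term: -(8/3)x^3 + (21/4)x^2 - (16/3)x
order-2 term: 4x^2 - (21/4)x + 8/3
order-3 term: -(8/3)x + 7/4
order-4 term: 2/3
the series for exp(-D) f terminates at order 4
exp(-D) f = (2/3)x^4 - (53/12)x^3 + (143/12)x^2 - (53/4)x + 77/12


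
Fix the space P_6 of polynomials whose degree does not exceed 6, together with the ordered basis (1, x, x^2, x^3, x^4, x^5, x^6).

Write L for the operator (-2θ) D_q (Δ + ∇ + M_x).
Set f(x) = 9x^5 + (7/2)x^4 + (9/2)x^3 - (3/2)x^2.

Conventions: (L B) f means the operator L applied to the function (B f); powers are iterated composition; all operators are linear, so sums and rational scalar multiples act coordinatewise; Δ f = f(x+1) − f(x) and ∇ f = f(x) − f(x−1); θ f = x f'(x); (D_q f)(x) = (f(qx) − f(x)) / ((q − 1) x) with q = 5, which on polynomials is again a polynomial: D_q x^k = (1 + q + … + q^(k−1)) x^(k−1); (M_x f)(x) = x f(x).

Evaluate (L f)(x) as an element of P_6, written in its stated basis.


Δ f = 45x^4 + 104x^3 + (249/2)x^2 + (139/2)x + 31/2
∇ f = 45x^4 - 76x^3 + (165/2)x^2 - (95/2)x + 23/2
M_x f = 9x^6 + (7/2)x^5 + (9/2)x^4 - (3/2)x^3
(Δ + ∇ + M_x) f = 9x^6 + (7/2)x^5 + (189/2)x^4 + (53/2)x^3 + 207x^2 + 22x + 27
D_q (Δ + ∇ + M_x) f = 35154x^5 + (5467/2)x^4 + 14742x^3 + (1643/2)x^2 + 1242x + 22
θ (D_q (Δ + ∇ + M_x)) f = 175770x^5 + 10934x^4 + 44226x^3 + 1643x^2 + 1242x
(-2θ) (D_q (Δ + ∇ + M_x)) f = -351540x^5 - 21868x^4 - 88452x^3 - 3286x^2 - 2484x

g(x) = -351540x^5 - 21868x^4 - 88452x^3 - 3286x^2 - 2484x


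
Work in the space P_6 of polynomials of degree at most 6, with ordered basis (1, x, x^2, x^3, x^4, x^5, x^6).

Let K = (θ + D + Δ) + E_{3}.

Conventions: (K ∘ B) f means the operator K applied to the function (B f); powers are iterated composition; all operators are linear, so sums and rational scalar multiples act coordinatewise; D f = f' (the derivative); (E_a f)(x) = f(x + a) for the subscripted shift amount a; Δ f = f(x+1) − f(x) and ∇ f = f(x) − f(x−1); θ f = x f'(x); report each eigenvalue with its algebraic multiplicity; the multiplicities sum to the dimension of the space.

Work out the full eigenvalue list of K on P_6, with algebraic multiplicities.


λ = 1 (multiplicity 1), λ = 2 (multiplicity 1), λ = 3 (multiplicity 1), λ = 4 (multiplicity 1), λ = 5 (multiplicity 1), λ = 6 (multiplicity 1), λ = 7 (multiplicity 1)

image of 1: 1
image of x: 2x + 5
image of x^2: 3x^2 + 10x + 10
image of x^3: 4x^3 + 15x^2 + 30x + 28
image of x^4: 5x^4 + 20x^3 + 60x^2 + 112x + 82
image of x^5: 6x^5 + 25x^4 + 100x^3 + 280x^2 + 410x + 244
image of x^6: 7x^6 + 30x^5 + 150x^4 + 560x^3 + 1230x^2 + 1464x + 730
the matrix is upper triangular; its diagonal is (1, 2, 3, 4, 5, 6, 7)
for a triangular matrix the eigenvalues are the diagonal entries, with algebraic multiplicity their repetition count


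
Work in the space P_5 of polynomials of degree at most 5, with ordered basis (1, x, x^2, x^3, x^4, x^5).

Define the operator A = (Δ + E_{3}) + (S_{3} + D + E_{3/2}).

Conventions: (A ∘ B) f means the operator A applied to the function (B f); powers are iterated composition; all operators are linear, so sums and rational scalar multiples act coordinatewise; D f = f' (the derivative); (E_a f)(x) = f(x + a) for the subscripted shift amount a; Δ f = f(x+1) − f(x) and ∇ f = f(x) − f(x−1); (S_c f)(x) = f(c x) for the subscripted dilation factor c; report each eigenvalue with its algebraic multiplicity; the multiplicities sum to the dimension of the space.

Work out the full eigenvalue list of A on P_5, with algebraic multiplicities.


image of 1: 3
image of x: 5x + 13/2
image of x^2: 11x^2 + 13x + 49/4
image of x^3: 29x^3 + (39/2)x^2 + (147/4)x + 251/8
image of x^4: 83x^4 + 26x^3 + (147/2)x^2 + (251/2)x + 1393/16
image of x^5: 245x^5 + (65/2)x^4 + (245/2)x^3 + (1255/4)x^2 + (6965/16)x + 8051/32
the matrix is upper triangular; its diagonal is (3, 5, 11, 29, 83, 245)
for a triangular matrix the eigenvalues are the diagonal entries, with algebraic multiplicity their repetition count

λ = 3 (multiplicity 1), λ = 5 (multiplicity 1), λ = 11 (multiplicity 1), λ = 29 (multiplicity 1), λ = 83 (multiplicity 1), λ = 245 (multiplicity 1)


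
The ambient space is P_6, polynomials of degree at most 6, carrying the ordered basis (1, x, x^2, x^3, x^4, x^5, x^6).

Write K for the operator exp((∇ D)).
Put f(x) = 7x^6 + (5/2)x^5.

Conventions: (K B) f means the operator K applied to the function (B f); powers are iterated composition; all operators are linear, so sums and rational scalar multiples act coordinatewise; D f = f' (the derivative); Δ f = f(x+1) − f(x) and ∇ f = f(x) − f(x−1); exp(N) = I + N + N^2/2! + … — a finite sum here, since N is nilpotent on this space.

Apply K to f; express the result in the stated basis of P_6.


order-1 term: 210x^4 - 370x^3 + 345x^2 - 160x + 59/2
order-2 term: 1260x^2 - 2370x + 1320
order-3 term: 840
the series for exp((∇ D)) f terminates at order 3
exp((∇ D)) f = 7x^6 + (5/2)x^5 + 210x^4 - 370x^3 + 1605x^2 - 2530x + 4379/2

the result is g(x) = 7x^6 + (5/2)x^5 + 210x^4 - 370x^3 + 1605x^2 - 2530x + 4379/2


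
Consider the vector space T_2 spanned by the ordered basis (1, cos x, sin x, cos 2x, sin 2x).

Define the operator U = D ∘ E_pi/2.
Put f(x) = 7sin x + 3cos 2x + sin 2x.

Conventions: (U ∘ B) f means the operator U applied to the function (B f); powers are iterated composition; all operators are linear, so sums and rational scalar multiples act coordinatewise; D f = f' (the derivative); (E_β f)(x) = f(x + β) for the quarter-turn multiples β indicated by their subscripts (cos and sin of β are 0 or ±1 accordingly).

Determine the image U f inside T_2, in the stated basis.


the image equals g(x) = -7sin x - 2cos 2x + 6sin 2x

E_pi/2 f = 7cos x - 3cos 2x - sin 2x
D E_pi/2 f = -7sin x - 2cos 2x + 6sin 2x


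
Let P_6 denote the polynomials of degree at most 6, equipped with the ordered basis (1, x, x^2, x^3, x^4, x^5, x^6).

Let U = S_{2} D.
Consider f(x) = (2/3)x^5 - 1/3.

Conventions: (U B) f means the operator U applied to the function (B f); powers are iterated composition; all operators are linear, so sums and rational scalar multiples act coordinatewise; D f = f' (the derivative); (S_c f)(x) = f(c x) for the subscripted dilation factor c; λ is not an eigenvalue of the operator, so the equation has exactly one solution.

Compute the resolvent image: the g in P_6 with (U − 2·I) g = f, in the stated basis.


write g with unknown coordinates in the stated basis and equate coefficients in (U − 2·I) g = f
solving from the highest basis element down gives g = -(1/3)x^5 - (40/3)x^4 - (640/3)x^3 - 1280x^2 - 2560x - 7679/6
check: U g = -(80/3)x^4 - (1280/3)x^3 - 2560x^2 - 5120x - 2560
so U g − 2·g = (2/3)x^5 - 1/3 = f ✓

the image equals g(x) = -(1/3)x^5 - (40/3)x^4 - (640/3)x^3 - 1280x^2 - 2560x - 7679/6


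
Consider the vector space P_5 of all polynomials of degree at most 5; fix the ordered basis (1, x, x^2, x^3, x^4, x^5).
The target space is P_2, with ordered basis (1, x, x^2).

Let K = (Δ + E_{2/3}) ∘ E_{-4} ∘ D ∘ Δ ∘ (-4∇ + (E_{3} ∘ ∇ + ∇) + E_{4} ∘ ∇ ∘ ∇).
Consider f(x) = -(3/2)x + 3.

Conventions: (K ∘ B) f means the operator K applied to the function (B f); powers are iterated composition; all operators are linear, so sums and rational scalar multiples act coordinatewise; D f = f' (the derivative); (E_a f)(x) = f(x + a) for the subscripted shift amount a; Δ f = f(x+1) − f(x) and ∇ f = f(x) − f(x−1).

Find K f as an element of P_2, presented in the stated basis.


∇ f = -3/2
(-4∇) f = 6
∇ f = -3/2
E_{3} ∇ f = -3/2
∇ f = -3/2
(E_{3} ∘ ∇ + ∇) f = -3
∇ f = -3/2
∇ ∇ f = 0
E_{4} ∇ ∇ f = 0
(-4∇ + (E_{3} ∘ ∇ + ∇) + E_{4} ∘ ∇ ∘ ∇) f = 3
Δ (-4∇ + (E_{3} ∘ ∇ + ∇) + E_{4} ∘ ∇ ∘ ∇) f = 0
D Δ (-4∇ + (E_{3} ∘ ∇ + ∇) + E_{4} ∘ ∇ ∘ ∇) f = 0
E_{-4} D Δ (-4∇ + (E_{3} ∘ ∇ + ∇) + E_{4} ∘ ∇ ∘ ∇) f = 0
Δ (E_{-4} ∘ D ∘ Δ) (-4∇ + (E_{3} ∘ ∇ + ∇) + E_{4} ∘ ∇ ∘ ∇) f = 0
E_{2/3} (E_{-4} ∘ D ∘ Δ) (-4∇ + (E_{3} ∘ ∇ + ∇) + E_{4} ∘ ∇ ∘ ∇) f = 0
(Δ + E_{2/3}) (E_{-4} ∘ D ∘ Δ) (-4∇ + (E_{3} ∘ ∇ + ∇) + E_{4} ∘ ∇ ∘ ∇) f = 0

the image equals g(x) = 0


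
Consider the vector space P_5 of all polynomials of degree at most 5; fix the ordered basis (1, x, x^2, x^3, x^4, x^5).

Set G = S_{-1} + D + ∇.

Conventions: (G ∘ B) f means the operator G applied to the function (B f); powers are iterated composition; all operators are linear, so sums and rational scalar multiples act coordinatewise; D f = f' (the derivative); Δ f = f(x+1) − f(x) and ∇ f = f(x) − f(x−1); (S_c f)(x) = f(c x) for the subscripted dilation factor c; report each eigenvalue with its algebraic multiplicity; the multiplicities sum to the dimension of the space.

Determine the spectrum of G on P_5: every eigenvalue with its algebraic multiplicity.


λ = -1 (multiplicity 3), λ = 1 (multiplicity 3)

image of 1: 1
image of x: -x + 2
image of x^2: x^2 + 4x - 1
image of x^3: -x^3 + 6x^2 - 3x + 1
image of x^4: x^4 + 8x^3 - 6x^2 + 4x - 1
image of x^5: -x^5 + 10x^4 - 10x^3 + 10x^2 - 5x + 1
the matrix is upper triangular; its diagonal is (1, -1, 1, -1, 1, -1)
for a triangular matrix the eigenvalues are the diagonal entries, with algebraic multiplicity their repetition count


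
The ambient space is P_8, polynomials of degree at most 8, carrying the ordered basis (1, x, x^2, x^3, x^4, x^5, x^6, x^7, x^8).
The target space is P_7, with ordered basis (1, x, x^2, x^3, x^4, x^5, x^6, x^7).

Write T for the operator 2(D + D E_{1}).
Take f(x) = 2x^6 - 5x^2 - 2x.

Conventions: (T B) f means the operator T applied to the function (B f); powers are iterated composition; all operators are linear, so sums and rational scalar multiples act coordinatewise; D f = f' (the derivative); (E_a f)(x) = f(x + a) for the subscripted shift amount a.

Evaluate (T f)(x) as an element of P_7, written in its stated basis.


g(x) = 48x^5 + 120x^4 + 240x^3 + 240x^2 + 80x - 4

D f = 12x^5 - 10x - 2
E_{1} f = 2x^6 + 12x^5 + 30x^4 + 40x^3 + 25x^2 - 5
D E_{1} f = 12x^5 + 60x^4 + 120x^3 + 120x^2 + 50x
(D + D E_{1}) f = 24x^5 + 60x^4 + 120x^3 + 120x^2 + 40x - 2
(2(D + D E_{1})) f = 48x^5 + 120x^4 + 240x^3 + 240x^2 + 80x - 4


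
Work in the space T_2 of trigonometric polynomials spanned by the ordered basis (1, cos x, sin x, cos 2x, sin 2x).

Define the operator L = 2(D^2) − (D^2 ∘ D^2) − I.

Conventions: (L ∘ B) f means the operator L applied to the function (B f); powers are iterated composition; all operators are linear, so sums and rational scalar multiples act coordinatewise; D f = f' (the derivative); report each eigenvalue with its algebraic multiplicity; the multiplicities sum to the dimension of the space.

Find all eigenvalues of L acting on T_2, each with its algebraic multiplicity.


image of 1: -1
image of cos x: -4cos x
image of sin x: -4sin x
image of cos 2x: -25cos 2x
image of sin 2x: -25sin 2x
the matrix is diagonal; its diagonal is (-1, -4, -4, -25, -25)
for a triangular matrix the eigenvalues are the diagonal entries, with algebraic multiplicity their repetition count

λ = -25 (multiplicity 2), λ = -4 (multiplicity 2), λ = -1 (multiplicity 1)


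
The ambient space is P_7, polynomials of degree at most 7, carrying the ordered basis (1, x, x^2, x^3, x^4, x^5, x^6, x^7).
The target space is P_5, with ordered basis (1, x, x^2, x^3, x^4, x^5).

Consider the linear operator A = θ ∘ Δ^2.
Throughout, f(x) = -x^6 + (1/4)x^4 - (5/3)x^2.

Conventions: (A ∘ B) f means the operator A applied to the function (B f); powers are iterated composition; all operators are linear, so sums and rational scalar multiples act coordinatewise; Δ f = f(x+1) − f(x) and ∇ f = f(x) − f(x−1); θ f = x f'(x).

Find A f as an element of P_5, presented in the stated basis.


Δ f = -6x^5 - 15x^4 - 19x^3 - (27/2)x^2 - (25/3)x - 29/12
Δ Δ f = -30x^4 - 120x^3 - 207x^2 - 174x - 371/6
θ Δ^2 f = -120x^4 - 360x^3 - 414x^2 - 174x

g(x) = -120x^4 - 360x^3 - 414x^2 - 174x


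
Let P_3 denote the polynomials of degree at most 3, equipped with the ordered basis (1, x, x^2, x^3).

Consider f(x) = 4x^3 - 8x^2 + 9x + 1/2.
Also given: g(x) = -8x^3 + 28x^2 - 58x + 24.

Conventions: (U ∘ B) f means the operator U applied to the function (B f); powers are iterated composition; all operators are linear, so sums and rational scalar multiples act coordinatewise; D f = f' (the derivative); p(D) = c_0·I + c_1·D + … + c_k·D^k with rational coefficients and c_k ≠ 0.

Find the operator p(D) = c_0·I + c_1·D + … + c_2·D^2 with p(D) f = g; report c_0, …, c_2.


D^0 f = 4x^3 - 8x^2 + 9x + 1/2
D^1 f = 12x^2 - 16x + 9
D^2 f = 24x - 16
matching coefficients of g against c_0 f + c_1 Df + … from the top degree down determines the c_i
solution: c_0 = -2, c_1 = 1, c_2 = -1

p(D) = -2·I + D − D^2, i.e. c_0 = -2, c_1 = 1, c_2 = -1


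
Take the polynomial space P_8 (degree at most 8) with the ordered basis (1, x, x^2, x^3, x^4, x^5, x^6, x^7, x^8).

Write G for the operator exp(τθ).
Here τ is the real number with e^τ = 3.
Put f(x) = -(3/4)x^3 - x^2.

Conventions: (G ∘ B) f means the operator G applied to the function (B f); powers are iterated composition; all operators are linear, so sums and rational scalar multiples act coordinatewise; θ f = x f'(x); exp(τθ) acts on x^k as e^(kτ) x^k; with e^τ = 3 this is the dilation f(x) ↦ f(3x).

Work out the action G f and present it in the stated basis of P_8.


the result is g(x) = -(81/4)x^3 - 9x^2

exp(τθ) x^k = e^(kτ) x^k; with e^τ = 3 this sends x^k to 3^k x^k
x^2 ↦ 9 x^2
x^3 ↦ 27 x^3
applying this coordinatewise to f: exp(τθ) f = -(81/4)x^3 - 9x^2


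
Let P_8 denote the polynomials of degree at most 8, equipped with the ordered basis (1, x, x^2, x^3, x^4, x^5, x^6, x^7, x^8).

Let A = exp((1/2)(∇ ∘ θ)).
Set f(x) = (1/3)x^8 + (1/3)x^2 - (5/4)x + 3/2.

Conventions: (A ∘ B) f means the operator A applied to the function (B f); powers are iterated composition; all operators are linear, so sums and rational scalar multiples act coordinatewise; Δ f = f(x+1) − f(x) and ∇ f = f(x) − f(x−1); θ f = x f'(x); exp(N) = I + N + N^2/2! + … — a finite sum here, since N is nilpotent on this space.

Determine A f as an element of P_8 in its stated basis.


the image equals g(x) = (1/3)x^8 + (32/3)x^7 + (280/3)x^6 + (392/3)x^5 - (2030/3)x^4 - (196/3)x^3 + (4670/3)x^2 - (44353/36)x + 1683/8

order-1 term: (32/3)x^7 - (112/3)x^6 + (224/3)x^5 - (280/3)x^4 + (224/3)x^3 - (112/3)x^2 + (34/3)x - 55/24
order-2 term: (392/3)x^6 - 728x^5 + 1960x^4 - 3080x^3 + (8680/3)x^2 - 1512x + 2033/6
order-3 term: 784x^5 - (14980/3)x^4 + (41720/3)x^3 - (61460/3)x^2 + (140336/9)x - 43204/9
order-4 term: 2450x^4 - (44660/3)x^3 + 35525x^2 - 38325x + 137452/9
order-5 term: 3920x^3 - 19278x^2 + 31528x - 32767/2
order-6 term: 2940x^2 - 9366x + 20461/3
order-7 term: 840x - 1089
order-8 term: 105/2
the series for exp((1/2)(∇ ∘ θ)) f terminates at order 8
exp((1/2)(∇ ∘ θ)) f = (1/3)x^8 + (32/3)x^7 + (280/3)x^6 + (392/3)x^5 - (2030/3)x^4 - (196/3)x^3 + (4670/3)x^2 - (44353/36)x + 1683/8


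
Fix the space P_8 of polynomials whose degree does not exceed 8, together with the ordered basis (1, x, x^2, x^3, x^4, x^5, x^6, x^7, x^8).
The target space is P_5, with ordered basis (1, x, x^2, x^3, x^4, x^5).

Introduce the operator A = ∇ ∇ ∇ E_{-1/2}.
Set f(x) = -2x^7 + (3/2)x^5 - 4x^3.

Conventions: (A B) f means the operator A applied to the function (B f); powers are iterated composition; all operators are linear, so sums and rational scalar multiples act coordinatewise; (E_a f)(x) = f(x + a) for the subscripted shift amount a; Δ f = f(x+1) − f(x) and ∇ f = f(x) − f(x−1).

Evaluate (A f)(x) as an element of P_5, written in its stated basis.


E_{-1/2} f = -2x^7 + 7x^6 - 9x^5 + 5x^4 - (37/8)x^3 + (87/16)x^2 - (11/4)x + 15/32
∇ E_{-1/2} f = -14x^6 + 84x^5 - 220x^4 + 320x^3 - (2247/8)x^2 + (583/4)x - 573/16
∇ ∇ E_{-1/2} f = -84x^5 + 630x^4 - 2000x^3 + 3330x^2 - (11623/4)x + 8517/8
∇ (∇ ∇) E_{-1/2} f = -420x^4 + 3360x^3 - 10620x^2 + 15600x - 35799/4

the image equals g(x) = -420x^4 + 3360x^3 - 10620x^2 + 15600x - 35799/4


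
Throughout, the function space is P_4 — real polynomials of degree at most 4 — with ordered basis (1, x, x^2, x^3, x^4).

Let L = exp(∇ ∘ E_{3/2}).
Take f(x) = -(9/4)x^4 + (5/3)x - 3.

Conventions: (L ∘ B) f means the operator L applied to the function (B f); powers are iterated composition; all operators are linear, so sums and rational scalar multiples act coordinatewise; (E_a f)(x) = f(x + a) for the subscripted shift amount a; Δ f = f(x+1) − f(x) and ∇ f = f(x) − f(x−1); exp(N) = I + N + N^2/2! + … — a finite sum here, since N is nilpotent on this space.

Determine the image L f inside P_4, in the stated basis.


order-1 term: -9x^3 - 27x^2 - (117/4)x - 115/12
order-2 term: -(27/2)x^2 - 54x - 225/4
order-3 term: -9x - 27
order-4 term: -9/4
the series for exp(∇ ∘ E_{3/2}) f terminates at order 4
exp(∇ ∘ E_{3/2}) f = -(9/4)x^4 - 9x^3 - (81/2)x^2 - (1087/12)x - 1177/12

the image equals g(x) = -(9/4)x^4 - 9x^3 - (81/2)x^2 - (1087/12)x - 1177/12


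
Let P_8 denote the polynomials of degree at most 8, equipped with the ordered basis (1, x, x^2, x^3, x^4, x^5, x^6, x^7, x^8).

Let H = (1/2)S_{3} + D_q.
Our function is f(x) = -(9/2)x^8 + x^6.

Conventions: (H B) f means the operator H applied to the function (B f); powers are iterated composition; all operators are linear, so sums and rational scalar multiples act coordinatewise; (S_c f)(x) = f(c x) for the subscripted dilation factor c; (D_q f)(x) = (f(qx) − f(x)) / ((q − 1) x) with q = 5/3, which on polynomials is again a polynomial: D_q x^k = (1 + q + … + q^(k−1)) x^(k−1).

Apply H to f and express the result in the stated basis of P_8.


the result is g(x) = -(59049/4)x^8 - (96016/243)x^7 + (729/2)x^6 + (7448/243)x^5

S_{3} f = -(59049/2)x^8 + 729x^6
((1/2)S_{3}) f = -(59049/4)x^8 + (729/2)x^6
D_q f = -(96016/243)x^7 + (7448/243)x^5
((1/2)S_{3} + D_q) f = -(59049/4)x^8 - (96016/243)x^7 + (729/2)x^6 + (7448/243)x^5


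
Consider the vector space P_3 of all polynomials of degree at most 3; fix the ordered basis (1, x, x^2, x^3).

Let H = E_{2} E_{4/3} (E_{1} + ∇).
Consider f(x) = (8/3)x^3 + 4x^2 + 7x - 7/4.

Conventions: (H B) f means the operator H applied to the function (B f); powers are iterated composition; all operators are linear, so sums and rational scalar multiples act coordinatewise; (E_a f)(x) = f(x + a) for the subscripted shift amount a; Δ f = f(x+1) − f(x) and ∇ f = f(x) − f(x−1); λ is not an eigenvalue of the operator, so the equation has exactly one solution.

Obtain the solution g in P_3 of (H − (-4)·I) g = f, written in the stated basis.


the result is g(x) = (8/15)x^3 - (68/75)x^2 - (561/125)x - 487067/202500

write g with unknown coordinates in the stated basis and equate coefficients in (H − (-4)·I) g = f
solving from the highest basis element down gives g = (8/15)x^3 - (68/75)x^2 - (561/125)x - 487067/202500
check: H g = (8/15)x^3 + (572/75)x^2 + (3119/125)x + 1593893/202500
so H g − (-4)·g = (8/3)x^3 + 4x^2 + 7x - 7/4 = f ✓


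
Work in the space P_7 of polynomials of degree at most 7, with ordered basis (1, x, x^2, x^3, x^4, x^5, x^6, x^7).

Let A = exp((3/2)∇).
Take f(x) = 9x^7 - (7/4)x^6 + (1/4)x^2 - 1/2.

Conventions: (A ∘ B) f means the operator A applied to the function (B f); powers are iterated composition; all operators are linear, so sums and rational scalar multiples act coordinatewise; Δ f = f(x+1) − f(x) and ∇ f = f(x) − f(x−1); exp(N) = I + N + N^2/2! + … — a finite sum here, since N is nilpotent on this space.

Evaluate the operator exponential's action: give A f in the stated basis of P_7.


g(x) = 9x^7 + (371/4)x^6 + 126x^5 - (9765/16)x^4 - (3675/16)x^3 + (111589/64)x^2 - (21081/32)x - 123347/256

order-1 term: (189/2)x^6 - (1197/4)x^5 + (4095/8)x^4 - 525x^3 + (2583/8)x^2 - (219/2)x + 63/4
order-2 term: (1701/4)x^5 - (34965/16)x^4 + (10395/2)x^3 - (108675/16)x^2 + (37989/8)x - 5589/4
order-3 term: (8505/8)x^4 - (51975/8)x^3 + (263655/16)x^2 - (320355/16)x + 154791/16
order-4 term: (25515/16)x^3 - (620865/64)x^2 + (42525/2)x - 1057455/64
order-5 term: (45927/32)x^2 - (464373/64)x + 1250235/128
order-6 term: (45927/64)x - 556227/256
order-7 term: 19683/128
the series for exp((3/2)∇) f terminates at order 7
exp((3/2)∇) f = 9x^7 + (371/4)x^6 + 126x^5 - (9765/16)x^4 - (3675/16)x^3 + (111589/64)x^2 - (21081/32)x - 123347/256


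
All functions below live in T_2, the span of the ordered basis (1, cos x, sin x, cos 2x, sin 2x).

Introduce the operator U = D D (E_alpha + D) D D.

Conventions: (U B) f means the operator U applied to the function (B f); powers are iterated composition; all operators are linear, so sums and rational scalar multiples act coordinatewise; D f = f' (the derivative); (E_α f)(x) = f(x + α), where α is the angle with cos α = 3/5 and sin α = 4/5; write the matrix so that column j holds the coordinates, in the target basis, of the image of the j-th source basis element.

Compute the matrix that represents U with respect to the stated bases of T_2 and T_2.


image of 1: 0
image of cos x: (3/5)cos x - (9/5)sin x
image of sin x: (9/5)cos x + (3/5)sin x
image of cos 2x: -(112/25)cos 2x - (1184/25)sin 2x
image of sin 2x: (1184/25)cos 2x - (112/25)sin 2x
each image's coordinates form column j of the matrix

the matrix is [[0, 0, 0, 0, 0]; [0, 3/5, 9/5, 0, 0]; [0, -9/5, 3/5, 0, 0]; [0, 0, 0, -112/25, 1184/25]; [0, 0, 0, -1184/25, -112/25]] (rows listed top to bottom)


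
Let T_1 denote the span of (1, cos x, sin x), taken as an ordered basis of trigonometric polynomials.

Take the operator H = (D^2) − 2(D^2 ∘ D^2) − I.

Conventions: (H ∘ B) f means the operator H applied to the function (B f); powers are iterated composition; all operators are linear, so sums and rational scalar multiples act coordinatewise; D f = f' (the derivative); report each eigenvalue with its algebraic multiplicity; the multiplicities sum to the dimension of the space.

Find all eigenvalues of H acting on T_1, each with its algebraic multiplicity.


λ = -4 (multiplicity 2), λ = -1 (multiplicity 1)

image of 1: -1
image of cos x: -4cos x
image of sin x: -4sin x
the matrix is diagonal; its diagonal is (-1, -4, -4)
for a triangular matrix the eigenvalues are the diagonal entries, with algebraic multiplicity their repetition count


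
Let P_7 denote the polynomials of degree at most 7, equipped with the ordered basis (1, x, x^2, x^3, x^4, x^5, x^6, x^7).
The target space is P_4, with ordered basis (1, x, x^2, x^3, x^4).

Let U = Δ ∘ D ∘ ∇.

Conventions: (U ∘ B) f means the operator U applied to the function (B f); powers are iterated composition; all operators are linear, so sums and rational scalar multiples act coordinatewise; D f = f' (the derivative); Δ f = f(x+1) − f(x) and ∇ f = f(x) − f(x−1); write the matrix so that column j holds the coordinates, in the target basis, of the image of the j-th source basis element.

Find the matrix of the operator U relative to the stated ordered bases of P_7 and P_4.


the matrix is [[0, 0, 0, 6, 0, 10, 0, 14]; [0, 0, 0, 0, 24, 0, 60, 0]; [0, 0, 0, 0, 0, 60, 0, 210]; [0, 0, 0, 0, 0, 0, 120, 0]; [0, 0, 0, 0, 0, 0, 0, 210]] (rows listed top to bottom)

image of 1: 0
image of x: 0
image of x^2: 0
image of x^3: 6
image of x^4: 24x
image of x^5: 60x^2 + 10
image of x^6: 120x^3 + 60x
image of x^7: 210x^4 + 210x^2 + 14
each image's coordinates form column j of the matrix


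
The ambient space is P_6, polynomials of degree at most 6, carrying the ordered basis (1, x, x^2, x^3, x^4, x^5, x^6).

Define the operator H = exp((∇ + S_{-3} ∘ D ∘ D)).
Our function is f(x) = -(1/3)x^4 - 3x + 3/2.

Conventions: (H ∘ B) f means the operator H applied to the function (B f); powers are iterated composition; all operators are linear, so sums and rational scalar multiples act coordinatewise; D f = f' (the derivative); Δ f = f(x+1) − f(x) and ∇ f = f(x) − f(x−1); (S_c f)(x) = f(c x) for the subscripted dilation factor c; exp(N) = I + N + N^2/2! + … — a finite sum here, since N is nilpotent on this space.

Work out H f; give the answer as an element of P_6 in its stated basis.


order-1 term: -(4/3)x^3 - 34x^2 - (4/3)x - 8/3
order-2 term: -2x^2 - 20x - 55/3
order-3 term: -(4/3)x - 22/3
order-4 term: -1/3
the series for exp((∇ + S_{-3} ∘ D ∘ D)) f terminates at order 4
exp((∇ + S_{-3} ∘ D ∘ D)) f = -(1/3)x^4 - (4/3)x^3 - 36x^2 - (77/3)x - 163/6

the result is g(x) = -(1/3)x^4 - (4/3)x^3 - 36x^2 - (77/3)x - 163/6


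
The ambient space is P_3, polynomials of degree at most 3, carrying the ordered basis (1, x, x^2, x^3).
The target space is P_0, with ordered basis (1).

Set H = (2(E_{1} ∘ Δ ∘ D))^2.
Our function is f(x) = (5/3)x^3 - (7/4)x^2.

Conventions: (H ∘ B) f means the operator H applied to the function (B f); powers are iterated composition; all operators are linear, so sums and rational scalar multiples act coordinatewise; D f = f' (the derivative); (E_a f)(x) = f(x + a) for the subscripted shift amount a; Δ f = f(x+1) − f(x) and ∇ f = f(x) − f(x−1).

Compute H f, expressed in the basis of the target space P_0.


the result is g(x) = 0

D f = 5x^2 - (7/2)x
Δ D f = 10x + 3/2
E_{1} Δ D f = 10x + 23/2
(2(E_{1} ∘ Δ ∘ D)) f = 20x + 23
D (2(E_{1} ∘ Δ ∘ D)) f = 20
Δ D (2(E_{1} ∘ Δ ∘ D)) f = 0
E_{1} Δ D (2(E_{1} ∘ Δ ∘ D)) f = 0
(2(E_{1} ∘ Δ ∘ D)) (2(E_{1} ∘ Δ ∘ D)) f = 0


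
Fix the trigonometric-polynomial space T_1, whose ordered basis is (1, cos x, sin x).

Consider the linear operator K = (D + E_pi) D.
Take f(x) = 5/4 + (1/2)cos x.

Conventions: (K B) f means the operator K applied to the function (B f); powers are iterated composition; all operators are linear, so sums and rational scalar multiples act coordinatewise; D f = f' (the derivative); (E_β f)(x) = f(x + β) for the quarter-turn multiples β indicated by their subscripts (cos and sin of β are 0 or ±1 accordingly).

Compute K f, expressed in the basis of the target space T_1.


D f = -(1/2)sin x
D D f = -(1/2)cos x
E_pi D f = (1/2)sin x
(D + E_pi) D f = -(1/2)cos x + (1/2)sin x

the image equals g(x) = -(1/2)cos x + (1/2)sin x


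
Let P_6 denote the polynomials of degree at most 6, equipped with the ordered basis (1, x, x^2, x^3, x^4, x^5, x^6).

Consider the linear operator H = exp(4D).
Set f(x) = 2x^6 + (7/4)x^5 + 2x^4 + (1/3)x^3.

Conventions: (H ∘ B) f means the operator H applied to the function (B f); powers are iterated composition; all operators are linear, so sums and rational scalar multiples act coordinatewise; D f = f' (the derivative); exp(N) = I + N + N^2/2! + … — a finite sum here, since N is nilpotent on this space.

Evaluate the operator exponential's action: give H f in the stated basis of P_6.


the image equals g(x) = 2x^6 + (199/4)x^5 + 517x^4 + (8617/3)x^3 + 8996x^2 + 15056x + 31552/3

order-1 term: 48x^5 + 35x^4 + 32x^3 + 4x^2
order-2 term: 480x^4 + 280x^3 + 192x^2 + 16x
order-3 term: 2560x^3 + 1120x^2 + 512x + 64/3
order-4 term: 7680x^2 + 2240x + 512
order-5 term: 12288x + 1792
order-6 term: 8192
the series for exp(4D) f terminates at order 6
exp(4D) f = 2x^6 + (199/4)x^5 + 517x^4 + (8617/3)x^3 + 8996x^2 + 15056x + 31552/3


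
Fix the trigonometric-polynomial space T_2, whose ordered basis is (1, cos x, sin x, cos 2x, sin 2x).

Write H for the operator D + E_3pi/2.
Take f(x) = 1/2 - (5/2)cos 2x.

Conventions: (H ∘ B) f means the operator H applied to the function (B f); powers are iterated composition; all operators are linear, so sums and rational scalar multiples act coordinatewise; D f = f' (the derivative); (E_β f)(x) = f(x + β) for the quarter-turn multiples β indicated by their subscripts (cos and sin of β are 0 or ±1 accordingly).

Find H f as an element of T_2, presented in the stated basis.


D f = 5sin 2x
E_3pi/2 f = 1/2 + (5/2)cos 2x
(D + E_3pi/2) f = 1/2 + (5/2)cos 2x + 5sin 2x

the image equals g(x) = 1/2 + (5/2)cos 2x + 5sin 2x


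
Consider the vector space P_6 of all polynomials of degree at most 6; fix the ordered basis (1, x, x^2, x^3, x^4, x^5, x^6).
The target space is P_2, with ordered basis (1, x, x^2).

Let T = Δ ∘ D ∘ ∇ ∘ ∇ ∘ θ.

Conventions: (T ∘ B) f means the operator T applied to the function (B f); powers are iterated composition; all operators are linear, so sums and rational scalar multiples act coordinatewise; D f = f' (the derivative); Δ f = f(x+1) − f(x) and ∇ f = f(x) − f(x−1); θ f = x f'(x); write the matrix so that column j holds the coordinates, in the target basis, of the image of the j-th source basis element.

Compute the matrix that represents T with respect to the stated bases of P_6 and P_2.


image of 1: 0
image of x: 0
image of x^2: 0
image of x^3: 0
image of x^4: 96
image of x^5: 600x - 300
image of x^6: 2160x^2 - 2160x + 1080
each image's coordinates form column j of the matrix

the matrix is [[0, 0, 0, 0, 96, -300, 1080]; [0, 0, 0, 0, 0, 600, -2160]; [0, 0, 0, 0, 0, 0, 2160]] (rows listed top to bottom)


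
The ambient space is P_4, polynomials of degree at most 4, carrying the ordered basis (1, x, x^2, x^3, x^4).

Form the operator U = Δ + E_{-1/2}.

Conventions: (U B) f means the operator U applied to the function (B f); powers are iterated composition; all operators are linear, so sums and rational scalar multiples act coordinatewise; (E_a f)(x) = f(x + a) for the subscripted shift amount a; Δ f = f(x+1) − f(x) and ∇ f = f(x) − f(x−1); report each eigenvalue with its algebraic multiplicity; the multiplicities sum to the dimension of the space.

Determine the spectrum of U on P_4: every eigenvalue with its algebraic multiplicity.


λ = 1 (multiplicity 5)

image of 1: 1
image of x: x + 1/2
image of x^2: x^2 + x + 5/4
image of x^3: x^3 + (3/2)x^2 + (15/4)x + 7/8
image of x^4: x^4 + 2x^3 + (15/2)x^2 + (7/2)x + 17/16
the matrix is upper triangular; its diagonal is (1, 1, 1, 1, 1)
for a triangular matrix the eigenvalues are the diagonal entries, with algebraic multiplicity their repetition count


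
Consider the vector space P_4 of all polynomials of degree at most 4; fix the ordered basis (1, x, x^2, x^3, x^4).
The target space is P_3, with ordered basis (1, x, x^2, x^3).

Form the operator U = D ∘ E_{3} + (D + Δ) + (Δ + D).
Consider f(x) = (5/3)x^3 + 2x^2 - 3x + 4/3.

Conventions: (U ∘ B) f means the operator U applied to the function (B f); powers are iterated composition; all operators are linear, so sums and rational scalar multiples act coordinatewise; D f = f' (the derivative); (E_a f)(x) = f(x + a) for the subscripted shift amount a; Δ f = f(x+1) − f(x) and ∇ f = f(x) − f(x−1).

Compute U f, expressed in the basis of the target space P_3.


g(x) = 25x^2 + 60x + 148/3

E_{3} f = (5/3)x^3 + 17x^2 + 54x + 166/3
D E_{3} f = 5x^2 + 34x + 54
D f = 5x^2 + 4x - 3
Δ f = 5x^2 + 9x + 2/3
(D + Δ) f = 10x^2 + 13x - 7/3
Δ f = 5x^2 + 9x + 2/3
D f = 5x^2 + 4x - 3
(Δ + D) f = 10x^2 + 13x - 7/3
(D ∘ E_{3} + (D + Δ) + (Δ + D)) f = 25x^2 + 60x + 148/3


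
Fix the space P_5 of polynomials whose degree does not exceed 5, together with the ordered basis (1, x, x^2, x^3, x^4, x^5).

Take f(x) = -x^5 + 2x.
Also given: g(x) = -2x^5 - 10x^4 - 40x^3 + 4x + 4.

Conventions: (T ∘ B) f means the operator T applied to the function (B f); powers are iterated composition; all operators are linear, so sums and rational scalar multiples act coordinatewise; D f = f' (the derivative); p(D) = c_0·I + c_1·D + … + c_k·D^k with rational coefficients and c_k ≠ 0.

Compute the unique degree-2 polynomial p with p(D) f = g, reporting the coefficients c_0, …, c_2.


p(D) = 2·I + 2·D + 2·D^2, i.e. c_0 = 2, c_1 = 2, c_2 = 2

D^0 f = -x^5 + 2x
D^1 f = -5x^4 + 2
D^2 f = -20x^3
matching coefficients of g against c_0 f + c_1 Df + … from the top degree down determines the c_i
solution: c_0 = 2, c_1 = 2, c_2 = 2


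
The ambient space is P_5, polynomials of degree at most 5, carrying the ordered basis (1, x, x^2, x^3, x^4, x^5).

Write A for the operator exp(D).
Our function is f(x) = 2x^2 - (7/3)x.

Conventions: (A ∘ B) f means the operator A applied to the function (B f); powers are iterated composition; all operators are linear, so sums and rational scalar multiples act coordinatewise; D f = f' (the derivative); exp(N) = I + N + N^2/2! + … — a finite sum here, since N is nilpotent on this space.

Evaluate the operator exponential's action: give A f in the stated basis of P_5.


the image equals g(x) = 2x^2 + (5/3)x - 1/3

order-1 term: 4x - 7/3
order-2 term: 2
the series for exp(D) f terminates at order 2
exp(D) f = 2x^2 + (5/3)x - 1/3


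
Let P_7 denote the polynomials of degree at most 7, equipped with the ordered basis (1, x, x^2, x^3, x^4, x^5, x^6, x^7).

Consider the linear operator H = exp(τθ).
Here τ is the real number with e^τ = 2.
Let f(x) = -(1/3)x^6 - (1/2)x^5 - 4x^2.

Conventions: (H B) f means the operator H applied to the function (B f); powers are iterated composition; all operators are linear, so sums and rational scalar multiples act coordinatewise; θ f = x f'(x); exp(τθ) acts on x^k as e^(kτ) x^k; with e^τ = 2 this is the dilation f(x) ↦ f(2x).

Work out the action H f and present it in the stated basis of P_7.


the result is g(x) = -(64/3)x^6 - 16x^5 - 16x^2

exp(τθ) x^k = e^(kτ) x^k; with e^τ = 2 this sends x^k to 2^k x^k
x^2 ↦ 4 x^2
x^5 ↦ 32 x^5
x^6 ↦ 64 x^6
applying this coordinatewise to f: exp(τθ) f = -(64/3)x^6 - 16x^5 - 16x^2


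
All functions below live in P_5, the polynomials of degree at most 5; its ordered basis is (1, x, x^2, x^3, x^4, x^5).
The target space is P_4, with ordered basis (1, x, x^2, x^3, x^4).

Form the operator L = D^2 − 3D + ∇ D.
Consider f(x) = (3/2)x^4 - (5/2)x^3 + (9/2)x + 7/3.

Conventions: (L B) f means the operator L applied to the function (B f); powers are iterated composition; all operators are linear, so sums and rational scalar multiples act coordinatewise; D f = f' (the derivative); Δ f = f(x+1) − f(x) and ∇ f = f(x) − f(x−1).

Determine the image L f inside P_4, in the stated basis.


g(x) = -18x^3 + (117/2)x^2 - 48x

D f = 6x^3 - (15/2)x^2 + 9/2
D D f = 18x^2 - 15x
D f = 6x^3 - (15/2)x^2 + 9/2
(-3D) f = -18x^3 + (45/2)x^2 - 27/2
D f = 6x^3 - (15/2)x^2 + 9/2
∇ D f = 18x^2 - 33x + 27/2
(D^2 − 3D + ∇ D) f = -18x^3 + (117/2)x^2 - 48x


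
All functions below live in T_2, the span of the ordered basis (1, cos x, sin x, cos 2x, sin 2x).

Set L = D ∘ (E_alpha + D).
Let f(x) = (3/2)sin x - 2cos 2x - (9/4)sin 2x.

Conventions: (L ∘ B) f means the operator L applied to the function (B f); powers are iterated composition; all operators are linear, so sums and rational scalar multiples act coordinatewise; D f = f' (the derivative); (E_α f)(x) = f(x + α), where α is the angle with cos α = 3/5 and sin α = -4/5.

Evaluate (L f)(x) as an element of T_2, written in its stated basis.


the image equals g(x) = (9/10)cos x - (3/10)sin x + (271/50)cos 2x + (89/25)sin 2x

E_alpha f = -(6/5)cos x + (9/10)sin x + (68/25)cos 2x - (129/100)sin 2x
D f = (3/2)cos x - (9/2)cos 2x + 4sin 2x
(E_alpha + D) f = (3/10)cos x + (9/10)sin x - (89/50)cos 2x + (271/100)sin 2x
D (E_alpha + D) f = (9/10)cos x - (3/10)sin x + (271/50)cos 2x + (89/25)sin 2x


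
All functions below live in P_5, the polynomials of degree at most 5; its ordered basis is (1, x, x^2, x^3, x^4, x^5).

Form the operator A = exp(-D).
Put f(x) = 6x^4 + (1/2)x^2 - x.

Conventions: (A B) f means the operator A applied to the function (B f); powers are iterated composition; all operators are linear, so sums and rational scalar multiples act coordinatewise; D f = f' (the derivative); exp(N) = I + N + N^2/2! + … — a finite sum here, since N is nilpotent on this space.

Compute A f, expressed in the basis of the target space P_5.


g(x) = 6x^4 - 24x^3 + (73/2)x^2 - 26x + 15/2

order-1 term: -24x^3 - x + 1
order-2 term: 36x^2 + 1/2
order-3 term: -24x
order-4 term: 6
the series for exp(-D) f terminates at order 4
exp(-D) f = 6x^4 - 24x^3 + (73/2)x^2 - 26x + 15/2


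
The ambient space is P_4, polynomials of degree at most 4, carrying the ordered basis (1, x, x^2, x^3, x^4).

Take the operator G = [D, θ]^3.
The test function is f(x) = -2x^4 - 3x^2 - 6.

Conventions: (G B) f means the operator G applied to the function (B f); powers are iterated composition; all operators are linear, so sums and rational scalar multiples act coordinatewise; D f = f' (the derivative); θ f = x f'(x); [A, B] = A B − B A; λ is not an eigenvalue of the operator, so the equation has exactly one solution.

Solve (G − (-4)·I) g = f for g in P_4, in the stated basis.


g(x) = -(1/2)x^4 - (3/4)x^2 + 3x - 3/2

write g with unknown coordinates in the stated basis and equate coefficients in (G − (-4)·I) g = f
solving from the highest basis element down gives g = -(1/2)x^4 - (3/4)x^2 + 3x - 3/2
check: G g = -12x
so G g − (-4)·g = -2x^4 - 3x^2 - 6 = f ✓


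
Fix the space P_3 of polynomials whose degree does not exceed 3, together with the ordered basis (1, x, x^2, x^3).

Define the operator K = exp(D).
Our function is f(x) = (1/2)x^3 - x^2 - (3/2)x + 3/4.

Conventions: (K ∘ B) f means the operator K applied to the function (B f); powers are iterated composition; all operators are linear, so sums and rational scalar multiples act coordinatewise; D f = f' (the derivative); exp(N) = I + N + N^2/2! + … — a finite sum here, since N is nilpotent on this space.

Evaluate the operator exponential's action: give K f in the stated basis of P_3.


g(x) = (1/2)x^3 + (1/2)x^2 - 2x - 5/4

order-1 term: (3/2)x^2 - 2x - 3/2
order-2 term: (3/2)x - 1
order-3 term: 1/2
the series for exp(D) f terminates at order 3
exp(D) f = (1/2)x^3 + (1/2)x^2 - 2x - 5/4
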